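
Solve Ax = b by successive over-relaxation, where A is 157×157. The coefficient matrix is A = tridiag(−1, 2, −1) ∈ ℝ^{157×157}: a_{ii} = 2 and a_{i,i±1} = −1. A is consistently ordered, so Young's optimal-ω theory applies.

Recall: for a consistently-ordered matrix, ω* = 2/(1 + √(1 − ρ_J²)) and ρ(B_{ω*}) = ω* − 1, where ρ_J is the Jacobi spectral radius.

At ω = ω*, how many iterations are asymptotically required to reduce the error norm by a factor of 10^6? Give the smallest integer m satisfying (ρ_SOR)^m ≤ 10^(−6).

With n=157, ρ(Jacobi) = cos(π/158) = 0.9998023.
root = sin(π/158) = 0.0198822  (since 1−cos² = sin²).
[ω*] 2 ÷ (1 + 0.0198822) = 2 ÷ 1.0198822 = 1.9610108.
[ρ_SOR] ω* − 1 = 0.9610108.
6·ln10 = 13.8155; −ln(0.9610108) = 0.0397696; m = ⌈13.8155/0.0397696⌉ = ⌈347.388⌉ = 348.

m = 348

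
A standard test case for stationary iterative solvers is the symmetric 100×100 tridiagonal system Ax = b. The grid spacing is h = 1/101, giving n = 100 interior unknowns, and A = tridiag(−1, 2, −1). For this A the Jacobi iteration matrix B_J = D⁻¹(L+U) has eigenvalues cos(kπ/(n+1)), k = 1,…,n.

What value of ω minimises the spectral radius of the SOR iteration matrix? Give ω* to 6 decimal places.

ω* = 1.939676

½·tridiag(1,0,1) at n=100: λ_k = cos(kπ/101); max |λ| at k=1 ⇒ ρ_J = cos(π/101) ≈ 0.999516.
root = sin(π/101) = 0.0310999  (since 1−cos² = sin²).
ω* = 2 / (1 + 0.0310999) = 2 / 1.0310999 ≈ 1.939676.
ρ_SOR = ω* − 1 = 1.939676 − 1 = 0.939676.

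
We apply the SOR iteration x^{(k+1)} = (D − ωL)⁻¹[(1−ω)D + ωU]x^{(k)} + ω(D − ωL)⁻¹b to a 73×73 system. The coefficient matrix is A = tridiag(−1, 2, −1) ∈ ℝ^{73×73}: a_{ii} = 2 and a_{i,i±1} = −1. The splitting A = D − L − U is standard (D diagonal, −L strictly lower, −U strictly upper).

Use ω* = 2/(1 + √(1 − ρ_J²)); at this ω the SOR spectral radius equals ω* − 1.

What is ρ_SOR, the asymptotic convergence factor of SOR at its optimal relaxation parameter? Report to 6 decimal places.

[ρ_J] n=73: ρ(B_J) = cos(π/(n+1)) = cos(π/74) = 0.999099.
1 − cos²(π/74) = sin²(π/74) ⇒ √(1−ρ_J²) = sin(π/74) = 0.0424412.
[ω*] 2 ÷ (1 + 0.0424412) = 2 ÷ 1.0424412 = 1.918573.
ρ_SOR = ω* − 1 ≈ 0.918573.

ρ_SOR = 0.918573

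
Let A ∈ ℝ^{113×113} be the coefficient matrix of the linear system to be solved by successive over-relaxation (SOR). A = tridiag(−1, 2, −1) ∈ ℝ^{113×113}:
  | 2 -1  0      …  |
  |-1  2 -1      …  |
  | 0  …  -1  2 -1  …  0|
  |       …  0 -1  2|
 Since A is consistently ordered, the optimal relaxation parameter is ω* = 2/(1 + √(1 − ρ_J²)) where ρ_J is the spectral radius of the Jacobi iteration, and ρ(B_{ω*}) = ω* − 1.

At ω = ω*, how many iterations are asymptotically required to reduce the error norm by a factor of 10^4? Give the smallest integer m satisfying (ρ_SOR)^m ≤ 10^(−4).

n=113: λ(B_J) = 1 − λ(A)/2 = cos(kπ/114); k=1 gives ρ_J = 0.9996203.
√(1−ρ_J²) simplifies to sin(π/114) = 0.0275543.
ω* = 2/(1 + 0.0275543) = 2/1.0275543 = 1.9463692.
ρ_SOR = ω* − 1 ≈ 0.9463692.
(0.9463692)^m ≤ 10^{−4}  ⇒  m·ln(0.9463692) ≤ −4·ln10  ⇒  m ≥ 167.089  ⇒  m = 168

m = 168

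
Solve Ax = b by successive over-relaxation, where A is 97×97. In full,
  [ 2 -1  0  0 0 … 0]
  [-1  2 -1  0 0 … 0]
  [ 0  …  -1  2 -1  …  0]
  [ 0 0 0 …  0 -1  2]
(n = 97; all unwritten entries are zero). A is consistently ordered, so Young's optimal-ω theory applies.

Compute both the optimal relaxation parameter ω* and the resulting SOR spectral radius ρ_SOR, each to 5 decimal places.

B_J for the 97×97 system has eigenvalues cos(kπ/98); ρ_J = cos(π/98) = 0.99949.
√(1−ρ_J²) simplifies to sin(π/98) = 0.032052.
So ω* = 2/1.032052 = 1.93789 (Young).
ρ(B_{ω*}) = ω*−1 = 0.93789

ω* = 1.93789, ρ_SOR = 0.93789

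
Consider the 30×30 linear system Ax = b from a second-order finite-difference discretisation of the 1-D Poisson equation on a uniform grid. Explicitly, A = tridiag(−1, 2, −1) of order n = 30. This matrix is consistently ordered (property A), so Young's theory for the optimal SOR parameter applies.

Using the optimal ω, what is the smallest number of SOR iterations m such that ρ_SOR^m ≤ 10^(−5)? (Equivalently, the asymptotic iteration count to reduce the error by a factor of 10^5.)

m = 57

B_J for the 30×30 system has eigenvalues cos(kπ/31); ρ_J = cos(π/31) = 0.9948693.
root = sin(π/31) = 0.1011683  (since 1−cos² = sin²).
[ω*] 2 ÷ (1 + 0.1011683) = 2 ÷ 1.1011683 = 1.8162528.
ρ_SOR = ω* − 1 = 1.8162528 − 1 = 0.8162528.
For 5 digits: m = 5·ln10 / (−ln 0.8162528) = 11.5129/0.203031 = 56.705; round up → m = 57.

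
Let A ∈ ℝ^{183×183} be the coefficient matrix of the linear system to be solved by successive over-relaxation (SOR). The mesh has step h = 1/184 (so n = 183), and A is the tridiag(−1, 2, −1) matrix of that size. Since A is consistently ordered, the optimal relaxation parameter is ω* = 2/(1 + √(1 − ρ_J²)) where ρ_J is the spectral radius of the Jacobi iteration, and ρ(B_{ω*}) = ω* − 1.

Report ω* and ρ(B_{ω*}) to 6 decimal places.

[ρ_J] n=183: ρ(B_J) = cos(π/(n+1)) = cos(π/184) = 0.999854.
1 − cos²(π/184) = sin²(π/184) ⇒ √(1−ρ_J²) = sin(π/184) = 0.0170730.
ω* = 2/(1 + 0.0170730) = 2/1.0170730 = 1.966427.
ρ(B_{ω*}) = ω*−1 = 0.966427

ω* = 1.966427, ρ_SOR = 0.966427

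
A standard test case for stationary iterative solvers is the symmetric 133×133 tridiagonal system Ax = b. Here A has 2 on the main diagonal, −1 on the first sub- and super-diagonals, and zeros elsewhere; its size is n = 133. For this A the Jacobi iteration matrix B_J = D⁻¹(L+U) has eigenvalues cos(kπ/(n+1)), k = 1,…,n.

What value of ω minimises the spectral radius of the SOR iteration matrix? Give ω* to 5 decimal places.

spectrum of D⁻¹(L+U) = {cos(kπ/134) : 1≤k≤133}; ρ_J = cos(π/134) = 0.99973.
√(1−ρ_J²) simplifies to sin(π/134) = 0.023443.
So ω* = 2/1.023443 = 1.95419 (Young).
[ρ_SOR] ω* − 1 = 0.95419.

ω* = 1.95419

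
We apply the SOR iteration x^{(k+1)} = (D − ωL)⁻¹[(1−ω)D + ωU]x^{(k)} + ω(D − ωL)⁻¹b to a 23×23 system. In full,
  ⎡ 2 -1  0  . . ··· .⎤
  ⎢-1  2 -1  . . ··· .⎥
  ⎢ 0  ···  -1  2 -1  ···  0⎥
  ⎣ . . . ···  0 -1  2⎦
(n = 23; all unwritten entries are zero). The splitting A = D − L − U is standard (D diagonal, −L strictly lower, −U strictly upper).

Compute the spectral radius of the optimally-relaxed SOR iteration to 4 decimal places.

spectrum of D⁻¹(L+U) = {cos(kπ/24) : 1≤k≤23}; ρ_J = cos(π/24) = 0.9914.
√(1−ρ_J²) = |sin(π/24)| = 0.13053
So ω* = 2/1.13053 = 1.7691 (Young).
At ω = 1.7691 every |λ(B_ω)| = ω−1, so ρ_SOR = 0.7691.

ρ_SOR = 0.7691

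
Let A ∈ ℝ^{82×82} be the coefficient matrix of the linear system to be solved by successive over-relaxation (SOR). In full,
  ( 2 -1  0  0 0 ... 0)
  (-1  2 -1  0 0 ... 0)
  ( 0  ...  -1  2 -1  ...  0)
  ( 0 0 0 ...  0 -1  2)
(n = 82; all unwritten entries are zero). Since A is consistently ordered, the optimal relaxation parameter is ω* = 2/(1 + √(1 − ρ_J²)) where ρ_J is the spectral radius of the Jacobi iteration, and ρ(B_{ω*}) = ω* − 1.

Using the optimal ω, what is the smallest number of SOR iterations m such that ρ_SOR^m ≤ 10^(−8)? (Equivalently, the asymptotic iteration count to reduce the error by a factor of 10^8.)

m = 244

ρ_J = max_k |cos(kπ/83)| = cos(π/83) = 0.9992838
root = sin(π/83) = 0.0378415  (since 1−cos² = sin²).
[ω*] 2 ÷ (1 + 0.0378415) = 2 ÷ 1.0378415 = 1.9270765.
ρ(B_{ω*}) = ω*−1 = 0.9270765
For 8 digits: m = 8·ln10 / (−ln 0.9270765) = 18.4207/0.0757192 = 243.276; round up → m = 244.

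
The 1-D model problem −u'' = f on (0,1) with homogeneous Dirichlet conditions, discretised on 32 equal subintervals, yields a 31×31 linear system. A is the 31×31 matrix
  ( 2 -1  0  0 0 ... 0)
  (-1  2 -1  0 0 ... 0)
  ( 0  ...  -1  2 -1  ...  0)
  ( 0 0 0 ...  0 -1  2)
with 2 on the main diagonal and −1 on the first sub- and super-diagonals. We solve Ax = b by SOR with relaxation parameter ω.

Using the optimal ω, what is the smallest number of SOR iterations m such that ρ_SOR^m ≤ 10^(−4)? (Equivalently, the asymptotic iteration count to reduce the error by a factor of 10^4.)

B_J for the 31×31 system has eigenvalues cos(kπ/32); ρ_J = cos(π/32) = 0.9951847.
root = sin(π/32) = 0.0980171  (since 1−cos² = sin²).
ω* = 2/(1+0.0980171) = 1.8214653
At ω = 1.8214653 every |λ(B_ω)| = ω−1, so ρ_SOR = 0.8214653.
m ≥ 4·ln10 / (−ln 0.8214653) = 46.832; smallest integer m = 47.

m = 47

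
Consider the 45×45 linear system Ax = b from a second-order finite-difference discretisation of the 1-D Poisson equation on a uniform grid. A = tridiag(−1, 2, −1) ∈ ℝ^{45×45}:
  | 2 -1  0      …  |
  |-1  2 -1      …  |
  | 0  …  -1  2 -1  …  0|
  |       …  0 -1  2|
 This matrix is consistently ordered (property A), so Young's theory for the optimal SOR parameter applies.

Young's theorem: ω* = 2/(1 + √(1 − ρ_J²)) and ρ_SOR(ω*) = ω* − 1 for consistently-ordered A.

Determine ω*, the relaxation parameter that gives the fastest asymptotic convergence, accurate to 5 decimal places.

ω* = 1.87223

½·tridiag(1,0,1) at n=45: λ_k = cos(kπ/46); max |λ| at k=1 ⇒ ρ_J = cos(π/46) ≈ 0.99767.
√(1−ρ_J²) simplifies to sin(π/46) = 0.068242.
ω* = 2 / (1 + 0.068242) = 2 / 1.068242 ≈ 1.87223.
ρ(B_{ω*}) = ω*−1 = 0.87223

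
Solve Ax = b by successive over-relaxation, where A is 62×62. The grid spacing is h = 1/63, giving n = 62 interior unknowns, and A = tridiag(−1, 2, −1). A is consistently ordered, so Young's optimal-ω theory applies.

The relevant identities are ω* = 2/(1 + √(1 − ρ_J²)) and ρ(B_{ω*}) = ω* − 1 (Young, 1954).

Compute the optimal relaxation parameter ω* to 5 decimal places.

ω* = 1.90504

spectrum of D⁻¹(L+U) = {cos(kπ/63) : 1≤k≤62}; ρ_J = cos(π/63) = 0.99876.
root = sin(π/63) = 0.049846  (since 1−cos² = sin²).
ω* = 2/(1 + 0.049846) = 2/1.049846 = 1.90504.
ρ(B_{ω*}) = ω*−1 = 0.90504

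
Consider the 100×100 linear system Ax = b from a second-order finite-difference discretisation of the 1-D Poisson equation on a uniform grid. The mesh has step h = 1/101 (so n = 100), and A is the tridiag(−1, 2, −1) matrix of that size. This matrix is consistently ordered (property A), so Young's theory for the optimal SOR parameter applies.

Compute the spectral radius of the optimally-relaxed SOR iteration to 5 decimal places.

ρ_SOR = 0.93968

spectrum of D⁻¹(L+U) = {cos(kπ/101) : 1≤k≤100}; ρ_J = cos(π/101) = 0.99952.
√(1 − cos²(π/101)) = sin(π/101) ≈ 0.031100.
Then 2/(1+√(1−ρ_J²)) = 2/(1+0.031100); ω* = 2/1.031100 = 1.93968.
ρ_SOR = ω* − 1 ≈ 0.93968.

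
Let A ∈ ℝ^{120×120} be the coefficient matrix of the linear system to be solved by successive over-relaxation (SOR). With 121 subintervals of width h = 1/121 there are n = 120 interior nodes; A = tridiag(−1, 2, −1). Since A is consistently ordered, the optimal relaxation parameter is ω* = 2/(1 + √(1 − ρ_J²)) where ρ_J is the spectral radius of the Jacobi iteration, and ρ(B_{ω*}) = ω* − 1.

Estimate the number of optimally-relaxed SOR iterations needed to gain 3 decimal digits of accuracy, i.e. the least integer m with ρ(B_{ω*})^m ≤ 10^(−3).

n=120: λ(B_J) = 1 − λ(A)/2 = cos(kπ/121); k=1 gives ρ_J = 0.9996630.
1 − cos²(π/121) = sin²(π/121) ⇒ √(1−ρ_J²) = sin(π/121) = 0.0259607.
Then 2/(1+√(1−ρ_J²)) = 2/(1+0.0259607); ω* = 2/1.0259607 = 1.9493924.
[ρ_SOR] ω* − 1 = 0.9493924.
For 3 digits: m = 3·ln10 / (−ln 0.9493924) = 6.90776/0.0519331 = 133.013; round up → m = 134.

m = 134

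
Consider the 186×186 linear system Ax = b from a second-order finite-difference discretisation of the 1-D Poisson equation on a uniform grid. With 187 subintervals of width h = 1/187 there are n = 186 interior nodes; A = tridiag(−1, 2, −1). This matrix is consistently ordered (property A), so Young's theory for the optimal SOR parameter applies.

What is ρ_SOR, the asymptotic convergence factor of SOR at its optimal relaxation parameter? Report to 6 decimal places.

With n=186, ρ(Jacobi) = cos(π/187) = 0.999859.
1 − cos²(π/187) = sin²(π/187) ⇒ √(1−ρ_J²) = sin(π/187) = 0.0167992.
Then 2/(1+√(1−ρ_J²)) = 2/(1+0.0167992); ω* = 2/1.0167992 = 1.966957.
[ρ_SOR] ω* − 1 = 0.966957.

ρ_SOR = 0.966957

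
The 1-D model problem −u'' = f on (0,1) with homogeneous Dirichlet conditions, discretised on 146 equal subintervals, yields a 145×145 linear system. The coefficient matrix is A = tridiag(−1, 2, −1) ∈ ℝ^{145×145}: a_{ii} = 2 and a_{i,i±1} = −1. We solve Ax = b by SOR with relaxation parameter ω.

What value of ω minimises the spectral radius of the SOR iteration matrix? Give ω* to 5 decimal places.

ω* = 1.95787

n=145: λ(B_J) = 1 − λ(A)/2 = cos(kπ/146); k=1 gives ρ_J = 0.99977.
√(1−ρ_J²) = |sin(π/146)| = 0.021516
Then 2/(1+√(1−ρ_J²)) = 2/(1+0.021516); ω* = 2/1.021516 = 1.95787.
ρ_SOR = ω* − 1 = 1.95787 − 1 = 0.95787.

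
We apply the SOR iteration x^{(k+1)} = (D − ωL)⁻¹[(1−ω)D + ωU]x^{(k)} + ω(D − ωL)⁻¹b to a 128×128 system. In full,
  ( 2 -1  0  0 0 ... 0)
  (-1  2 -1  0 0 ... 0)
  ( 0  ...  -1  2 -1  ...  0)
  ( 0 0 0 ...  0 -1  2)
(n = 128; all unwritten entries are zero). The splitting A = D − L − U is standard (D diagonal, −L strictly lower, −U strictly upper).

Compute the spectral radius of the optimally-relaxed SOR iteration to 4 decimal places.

spectrum of D⁻¹(L+U) = {cos(kπ/129) : 1≤k≤128}; ρ_J = cos(π/129) = 0.9997.
√(1−ρ_J²) = |sin(π/129)| = 0.02435
ω* = 2/(1+0.02435) = 1.9525
[ρ_SOR] ω* − 1 = 0.9525.

ρ_SOR = 0.9525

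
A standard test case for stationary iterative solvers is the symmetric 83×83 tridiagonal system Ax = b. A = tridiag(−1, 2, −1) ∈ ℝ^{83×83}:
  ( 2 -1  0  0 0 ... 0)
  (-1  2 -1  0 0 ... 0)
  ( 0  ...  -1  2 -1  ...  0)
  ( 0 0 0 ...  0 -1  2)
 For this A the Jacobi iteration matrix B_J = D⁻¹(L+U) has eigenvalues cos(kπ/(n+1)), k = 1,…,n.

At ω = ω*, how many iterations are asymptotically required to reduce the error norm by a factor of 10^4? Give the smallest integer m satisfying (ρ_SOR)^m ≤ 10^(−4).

ρ_J = max_k |cos(kπ/84)| = cos(π/84) = 0.9993007
√(1 − cos²(π/84)) = sin(π/84) ≈ 0.0373912.
ω* = 2 / (1 + 0.0373912) = 2 / 1.0373912 ≈ 1.9279130.
Hence ρ(B_{ω*}) = 1.9279130 − 1 = 0.9279130.
4·ln10 = 9.21034; −ln(0.9279130) = 0.0748173; m = ⌈9.21034/0.0748173⌉ = ⌈123.104⌉ = 124.

m = 124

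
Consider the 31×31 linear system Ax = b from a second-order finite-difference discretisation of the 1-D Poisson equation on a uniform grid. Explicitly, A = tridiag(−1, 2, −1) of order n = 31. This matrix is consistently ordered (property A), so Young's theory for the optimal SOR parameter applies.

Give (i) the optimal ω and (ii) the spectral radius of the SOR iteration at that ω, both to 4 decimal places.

ω* = 1.8215, ρ_SOR = 0.8215

With n=31, ρ(Jacobi) = cos(π/32) = 0.9952.
root = sin(π/32) = 0.09802  (since 1−cos² = sin²).
Young: ω* = 2/(1+√(1−ρ_J²)) = 2/(1+0.09802) = 2/1.09802 = 1.8215.
ρ_SOR = ω* − 1 = 1.8215 − 1 = 0.8215.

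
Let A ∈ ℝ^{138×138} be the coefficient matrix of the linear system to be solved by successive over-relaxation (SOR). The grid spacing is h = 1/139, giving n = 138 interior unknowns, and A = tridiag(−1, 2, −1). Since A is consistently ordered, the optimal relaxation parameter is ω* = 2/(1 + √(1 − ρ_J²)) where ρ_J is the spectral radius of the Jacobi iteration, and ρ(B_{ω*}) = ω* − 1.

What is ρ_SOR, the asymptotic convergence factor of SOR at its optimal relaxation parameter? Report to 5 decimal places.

n=138: λ(B_J) = 1 − λ(A)/2 = cos(kπ/139); k=1 gives ρ_J = 0.99974.
√(1 − cos²(π/139)) = sin(π/139) ≈ 0.022599.
Then 2/(1+√(1−ρ_J²)) = 2/(1+0.022599); ω* = 2/1.022599 = 1.95580.
At ω = 1.95580 every |λ(B_ω)| = ω−1, so ρ_SOR = 0.95580.

ρ_SOR = 0.95580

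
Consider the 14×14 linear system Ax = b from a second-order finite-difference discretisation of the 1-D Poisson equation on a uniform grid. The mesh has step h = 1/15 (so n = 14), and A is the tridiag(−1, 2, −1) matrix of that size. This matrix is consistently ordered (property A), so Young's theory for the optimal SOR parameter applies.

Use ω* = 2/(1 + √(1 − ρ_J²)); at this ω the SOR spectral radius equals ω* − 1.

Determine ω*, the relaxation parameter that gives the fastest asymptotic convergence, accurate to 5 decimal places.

spectrum of D⁻¹(L+U) = {cos(kπ/15) : 1≤k≤14}; ρ_J = cos(π/15) = 0.97815.
√(1 − cos²(π/15)) = sin(π/15) ≈ 0.207912.
Young: ω* = 2/(1+√(1−ρ_J²)) = 2/(1+0.207912) = 2/1.207912 = 1.65575.
At ω = 1.65575 every |λ(B_ω)| = ω−1, so ρ_SOR = 0.65575.

ω* = 1.65575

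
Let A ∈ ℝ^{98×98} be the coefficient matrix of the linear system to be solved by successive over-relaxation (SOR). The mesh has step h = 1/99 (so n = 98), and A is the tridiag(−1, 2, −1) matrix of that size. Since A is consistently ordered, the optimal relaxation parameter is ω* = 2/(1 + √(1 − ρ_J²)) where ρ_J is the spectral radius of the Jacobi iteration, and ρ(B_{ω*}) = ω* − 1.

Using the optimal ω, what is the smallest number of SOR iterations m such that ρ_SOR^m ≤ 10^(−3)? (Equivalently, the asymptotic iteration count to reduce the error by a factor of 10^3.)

m = 109

ρ_J = max_k |cos(kπ/99)| = cos(π/99) = 0.9994965
√(1−ρ_J²) = |sin(π/99)| = 0.0317279
Young: ω* = 2/(1+√(1−ρ_J²)) = 2/(1+0.0317279) = 2/1.0317279 = 1.9384956.
[ρ_SOR] ω* − 1 = 0.9384956.
Need (0.9384956)^m ≤ 10^(−3): m ≥ 3·ln10/|ln 0.9384956| = 6.90776/0.0634771 = 108.823 ⇒ m = 109.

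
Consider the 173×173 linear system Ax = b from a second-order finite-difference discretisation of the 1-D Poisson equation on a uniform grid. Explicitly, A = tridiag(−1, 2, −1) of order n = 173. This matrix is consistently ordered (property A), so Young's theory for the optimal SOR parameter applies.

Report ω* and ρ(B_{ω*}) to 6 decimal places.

½·tridiag(1,0,1) at n=173: λ_k = cos(kπ/174); max |λ| at k=1 ⇒ ρ_J = cos(π/174) ≈ 0.999837.
√(1−ρ_J²) = |sin(π/174)| = 0.0180541
Young: ω* = 2/(1+√(1−ρ_J²)) = 2/(1+0.0180541) = 2/1.0180541 = 1.964532.
ρ_SOR = ω* − 1 ≈ 0.964532.

ω* = 1.964532, ρ_SOR = 0.964532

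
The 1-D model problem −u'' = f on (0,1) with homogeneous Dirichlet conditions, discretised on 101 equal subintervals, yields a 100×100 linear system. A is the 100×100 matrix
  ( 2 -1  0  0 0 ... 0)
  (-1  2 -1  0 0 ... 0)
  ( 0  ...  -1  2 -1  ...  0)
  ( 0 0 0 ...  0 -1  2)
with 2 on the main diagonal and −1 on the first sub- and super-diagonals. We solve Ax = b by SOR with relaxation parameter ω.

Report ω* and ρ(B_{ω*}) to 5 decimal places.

ω* = 1.93968, ρ_SOR = 0.93968

spectrum of D⁻¹(L+U) = {cos(kπ/101) : 1≤k≤100}; ρ_J = cos(π/101) = 0.99952.
√(1−ρ_J²) = |sin(π/101)| = 0.031100
ω* = 2 / (1 + 0.031100) = 2 / 1.031100 ≈ 1.93968.
[ρ_SOR] ω* − 1 = 0.93968.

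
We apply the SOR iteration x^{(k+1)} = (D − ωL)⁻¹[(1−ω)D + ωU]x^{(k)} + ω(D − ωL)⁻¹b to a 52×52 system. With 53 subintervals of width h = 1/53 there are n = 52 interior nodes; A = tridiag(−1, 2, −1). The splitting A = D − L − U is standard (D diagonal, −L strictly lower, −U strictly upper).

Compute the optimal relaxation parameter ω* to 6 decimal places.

n=52: λ(B_J) = 1 − λ(A)/2 = cos(kπ/53); k=1 gives ρ_J = 0.998244.
√(1−ρ_J²) = |sin(π/53)| = 0.0592406
Then 2/(1+√(1−ρ_J²)) = 2/(1+0.0592406); ω* = 2/1.0592406 = 1.888145.
ρ_SOR = ω* − 1 = 1.888145 − 1 = 0.888145.

ω* = 1.888145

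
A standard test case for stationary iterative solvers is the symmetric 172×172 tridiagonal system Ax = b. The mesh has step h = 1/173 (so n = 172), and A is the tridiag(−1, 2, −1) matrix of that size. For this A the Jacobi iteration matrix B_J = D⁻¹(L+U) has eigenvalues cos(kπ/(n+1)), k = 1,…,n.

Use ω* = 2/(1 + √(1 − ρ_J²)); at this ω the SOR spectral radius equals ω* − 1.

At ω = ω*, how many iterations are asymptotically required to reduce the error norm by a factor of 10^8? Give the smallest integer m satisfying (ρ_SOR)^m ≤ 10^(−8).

m = 508

With n=172, ρ(Jacobi) = cos(π/173) = 0.9998351.
root = sin(π/173) = 0.0181585  (since 1−cos² = sin²).
ω* = 2/(1+0.0181585) = 1.9643307
ρ(B_{ω*}) = ω*−1 = 0.9643307
(0.9643307)^m ≤ 10^{−8}  ⇒  m·ln(0.9643307) ≤ −8·ln10  ⇒  m ≥ 507.164  ⇒  m = 508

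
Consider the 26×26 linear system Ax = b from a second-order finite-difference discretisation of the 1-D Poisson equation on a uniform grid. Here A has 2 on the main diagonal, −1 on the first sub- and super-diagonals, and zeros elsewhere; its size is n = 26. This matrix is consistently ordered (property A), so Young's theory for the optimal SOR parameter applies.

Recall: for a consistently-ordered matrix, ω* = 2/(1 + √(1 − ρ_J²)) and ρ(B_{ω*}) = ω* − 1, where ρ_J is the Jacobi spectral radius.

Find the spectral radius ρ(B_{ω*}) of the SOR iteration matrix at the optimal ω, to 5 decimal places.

ρ_SOR = 0.79197

½·tridiag(1,0,1) at n=26: λ_k = cos(kπ/27); max |λ| at k=1 ⇒ ρ_J = cos(π/27) ≈ 0.99324.
√(1−ρ_J²) = |sin(π/27)| = 0.116093
So ω* = 2/1.116093 = 1.79197 (Young).
ρ(B_{ω*}) = ω*−1 = 0.79197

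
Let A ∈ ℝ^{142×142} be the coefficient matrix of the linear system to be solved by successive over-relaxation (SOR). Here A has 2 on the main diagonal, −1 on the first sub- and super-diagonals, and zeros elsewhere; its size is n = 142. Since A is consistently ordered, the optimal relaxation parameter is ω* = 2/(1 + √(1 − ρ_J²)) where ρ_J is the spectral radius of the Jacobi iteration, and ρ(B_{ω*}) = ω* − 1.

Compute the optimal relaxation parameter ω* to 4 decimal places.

ω* = 1.9570

With n=142, ρ(Jacobi) = cos(π/143) = 0.9998.
√(1−ρ_J²) = |sin(π/143)| = 0.02197
Young: ω* = 2/(1+√(1−ρ_J²)) = 2/(1+0.02197) = 2/1.02197 = 1.9570.
ρ(B_{ω*}) = ω*−1 = 0.9570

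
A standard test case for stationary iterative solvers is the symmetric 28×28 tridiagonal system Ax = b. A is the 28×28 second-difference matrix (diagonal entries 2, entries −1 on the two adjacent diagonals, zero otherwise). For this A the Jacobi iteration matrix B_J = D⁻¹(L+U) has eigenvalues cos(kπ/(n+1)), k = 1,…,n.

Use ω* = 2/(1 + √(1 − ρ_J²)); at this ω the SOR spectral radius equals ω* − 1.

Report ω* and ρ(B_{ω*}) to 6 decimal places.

ω* = 1.804860, ρ_SOR = 0.804860

[ρ_J] n=28: ρ(B_J) = cos(π/(n+1)) = cos(π/29) = 0.994138.
root = sin(π/29) = 0.1081190  (since 1−cos² = sin²).
Then 2/(1+√(1−ρ_J²)) = 2/(1+0.1081190); ω* = 2/1.1081190 = 1.804860.
ρ_SOR = ω* − 1 = 1.804860 − 1 = 0.804860.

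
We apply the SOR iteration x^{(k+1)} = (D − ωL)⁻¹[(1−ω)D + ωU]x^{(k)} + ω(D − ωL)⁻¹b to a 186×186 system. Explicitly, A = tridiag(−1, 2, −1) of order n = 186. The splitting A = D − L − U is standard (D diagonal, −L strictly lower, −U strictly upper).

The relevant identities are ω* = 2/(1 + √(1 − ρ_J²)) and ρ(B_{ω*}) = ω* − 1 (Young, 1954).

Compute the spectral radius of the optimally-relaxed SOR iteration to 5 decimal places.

ρ_SOR = 0.96696

ρ_J = max_k |cos(kπ/187)| = cos(π/187) = 0.99986
root = sin(π/187) = 0.016799  (since 1−cos² = sin²).
[ω*] 2 ÷ (1 + 0.016799) = 2 ÷ 1.016799 = 1.96696.
and ρ(B_{ω*}) = 1.96696 − 1 = 0.96696.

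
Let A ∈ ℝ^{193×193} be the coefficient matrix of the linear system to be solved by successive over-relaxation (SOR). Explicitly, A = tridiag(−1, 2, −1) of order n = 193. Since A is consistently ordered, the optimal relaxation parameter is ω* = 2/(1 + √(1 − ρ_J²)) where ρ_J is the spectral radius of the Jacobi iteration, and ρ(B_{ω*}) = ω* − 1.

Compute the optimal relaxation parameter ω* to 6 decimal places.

½·tridiag(1,0,1) at n=193: λ_k = cos(kπ/194); max |λ| at k=1 ⇒ ρ_J = cos(π/194) ≈ 0.999869.
root = sin(π/194) = 0.0161931  (since 1−cos² = sin²).
So ω* = 2/1.0161931 = 1.968130 (Young).
ρ_SOR = ω* − 1 = 1.968130 − 1 = 0.968130.

ω* = 1.968130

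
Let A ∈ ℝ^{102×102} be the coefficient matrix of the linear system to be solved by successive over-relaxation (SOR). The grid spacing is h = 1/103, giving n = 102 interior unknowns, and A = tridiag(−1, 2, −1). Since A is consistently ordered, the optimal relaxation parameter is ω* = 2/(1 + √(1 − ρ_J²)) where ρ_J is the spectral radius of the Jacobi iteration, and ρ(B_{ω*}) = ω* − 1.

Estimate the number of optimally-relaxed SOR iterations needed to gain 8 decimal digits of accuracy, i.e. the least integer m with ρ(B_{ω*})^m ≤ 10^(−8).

m = 302

ρ_J = max_k |cos(kπ/103)| = cos(π/103) = 0.9995349
root = sin(π/103) = 0.0304962  (since 1−cos² = sin²).
ω* = 2/(1+0.0304962) = 1.9408126
and ρ(B_{ω*}) = 1.9408126 − 1 = 0.9408126.
Need (0.9408126)^m ≤ 10^(−8): m ≥ 8·ln10/|ln 0.9408126| = 18.4207/0.0610113 = 301.923 ⇒ m = 302.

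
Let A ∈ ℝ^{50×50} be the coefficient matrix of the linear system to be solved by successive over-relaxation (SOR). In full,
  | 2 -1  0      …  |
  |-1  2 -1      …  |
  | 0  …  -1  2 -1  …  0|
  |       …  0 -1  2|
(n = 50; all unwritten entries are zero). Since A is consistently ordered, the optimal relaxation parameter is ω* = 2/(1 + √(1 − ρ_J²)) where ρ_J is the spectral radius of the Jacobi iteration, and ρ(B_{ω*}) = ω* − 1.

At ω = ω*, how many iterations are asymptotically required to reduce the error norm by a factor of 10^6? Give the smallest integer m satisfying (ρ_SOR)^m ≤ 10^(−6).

m = 113

With n=50, ρ(Jacobi) = cos(π/51) = 0.9981033.
1 − cos²(π/51) = sin²(π/51) ⇒ √(1−ρ_J²) = sin(π/51) = 0.0615609.
Then 2/(1+√(1−ρ_J²)) = 2/(1+0.0615609); ω* = 2/1.0615609 = 1.8840181.
At ω = 1.8840181 every |λ(B_ω)| = ω−1, so ρ_SOR = 0.8840181.
Need (0.8840181)^m ≤ 10^(−6): m ≥ 6·ln10/|ln 0.8840181| = 13.8155/0.123278 = 112.068 ⇒ m = 113.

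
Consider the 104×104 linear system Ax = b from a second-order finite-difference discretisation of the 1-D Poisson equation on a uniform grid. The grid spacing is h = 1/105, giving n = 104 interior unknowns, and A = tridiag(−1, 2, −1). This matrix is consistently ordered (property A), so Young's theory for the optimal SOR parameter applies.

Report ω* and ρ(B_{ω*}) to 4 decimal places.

ω* = 1.9419, ρ_SOR = 0.9419

ρ_J = max_k |cos(kπ/105)| = cos(π/105) = 0.9996
√(1 − cos²(π/105)) = sin(π/105) ≈ 0.02992.
[ω*] 2 ÷ (1 + 0.02992) = 2 ÷ 1.02992 = 1.9419.
At ω = 1.9419 every |λ(B_ω)| = ω−1, so ρ_SOR = 0.9419.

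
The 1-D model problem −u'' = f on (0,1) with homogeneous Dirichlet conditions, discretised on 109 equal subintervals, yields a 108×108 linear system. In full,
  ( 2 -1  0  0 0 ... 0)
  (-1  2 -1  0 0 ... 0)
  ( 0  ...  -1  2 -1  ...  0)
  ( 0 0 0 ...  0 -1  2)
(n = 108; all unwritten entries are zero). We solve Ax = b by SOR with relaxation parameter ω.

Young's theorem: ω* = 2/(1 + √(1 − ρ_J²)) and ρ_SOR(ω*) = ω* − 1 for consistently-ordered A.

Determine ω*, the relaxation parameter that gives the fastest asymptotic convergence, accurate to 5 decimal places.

ω* = 1.94398

With n=108, ρ(Jacobi) = cos(π/109) = 0.99958.
root = sin(π/109) = 0.028818  (since 1−cos² = sin²).
So ω* = 2/1.028818 = 1.94398 (Young).
ρ(B_{ω*}) = ω*−1 = 0.94398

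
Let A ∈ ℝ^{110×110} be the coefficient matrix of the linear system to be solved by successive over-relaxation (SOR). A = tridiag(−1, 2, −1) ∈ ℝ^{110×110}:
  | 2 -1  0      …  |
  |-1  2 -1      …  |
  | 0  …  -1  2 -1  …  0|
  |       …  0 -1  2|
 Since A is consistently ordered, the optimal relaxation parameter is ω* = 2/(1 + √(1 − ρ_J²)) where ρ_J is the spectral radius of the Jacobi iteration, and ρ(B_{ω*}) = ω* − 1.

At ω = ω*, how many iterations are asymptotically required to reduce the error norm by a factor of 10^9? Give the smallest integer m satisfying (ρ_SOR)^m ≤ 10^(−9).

B_J for the 110×110 system has eigenvalues cos(kπ/111); ρ_J = cos(π/111) = 0.9995995.
√(1 − cos²(π/111)) = sin(π/111) ≈ 0.0282989.
So ω* = 2/1.0282989 = 1.9449598 (Young).
ρ_SOR = ω* − 1 ≈ 0.9449598.
(0.9449598)^m ≤ 10^{−9}  ⇒  m·ln(0.9449598) ≤ −9·ln10  ⇒  m ≥ 366.053  ⇒  m = 367

m = 367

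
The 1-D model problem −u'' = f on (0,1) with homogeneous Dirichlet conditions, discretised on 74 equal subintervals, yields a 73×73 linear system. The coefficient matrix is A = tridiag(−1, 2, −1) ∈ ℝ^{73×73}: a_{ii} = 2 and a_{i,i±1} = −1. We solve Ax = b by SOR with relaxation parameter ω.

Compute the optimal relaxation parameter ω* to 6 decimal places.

½·tridiag(1,0,1) at n=73: λ_k = cos(kπ/74); max |λ| at k=1 ⇒ ρ_J = cos(π/74) ≈ 0.999099.
1 − cos²(π/74) = sin²(π/74) ⇒ √(1−ρ_J²) = sin(π/74) = 0.0424412.
[ω*] 2 ÷ (1 + 0.0424412) = 2 ÷ 1.0424412 = 1.918573.
ρ(B_{ω*}) = ω*−1 = 0.918573

ω* = 1.918573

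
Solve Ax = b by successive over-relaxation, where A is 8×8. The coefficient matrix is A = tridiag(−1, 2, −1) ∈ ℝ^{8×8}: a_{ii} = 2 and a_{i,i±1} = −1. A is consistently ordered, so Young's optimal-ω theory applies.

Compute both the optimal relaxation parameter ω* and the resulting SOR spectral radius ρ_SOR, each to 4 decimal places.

ω* = 1.4903, ρ_SOR = 0.4903

[ρ_J] n=8: ρ(B_J) = cos(π/(n+1)) = cos(π/9) = 0.9397.
root = sin(π/9) = 0.34202  (since 1−cos² = sin²).
Then 2/(1+√(1−ρ_J²)) = 2/(1+0.34202); ω* = 2/1.34202 = 1.4903.
ρ(B_{ω*}) = ω*−1 = 0.4903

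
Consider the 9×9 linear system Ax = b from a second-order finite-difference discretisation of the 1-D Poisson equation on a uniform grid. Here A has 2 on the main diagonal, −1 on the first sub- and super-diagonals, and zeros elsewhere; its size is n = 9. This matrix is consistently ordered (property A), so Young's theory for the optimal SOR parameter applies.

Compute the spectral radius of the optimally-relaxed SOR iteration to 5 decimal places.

n=9: λ(B_J) = 1 − λ(A)/2 = cos(kπ/10); k=1 gives ρ_J = 0.95106.
√(1−ρ_J²) simplifies to sin(π/10) = 0.309017.
Then 2/(1+√(1−ρ_J²)) = 2/(1+0.309017); ω* = 2/1.309017 = 1.52786.
and ρ(B_{ω*}) = 1.52786 − 1 = 0.52786.

ρ_SOR = 0.52786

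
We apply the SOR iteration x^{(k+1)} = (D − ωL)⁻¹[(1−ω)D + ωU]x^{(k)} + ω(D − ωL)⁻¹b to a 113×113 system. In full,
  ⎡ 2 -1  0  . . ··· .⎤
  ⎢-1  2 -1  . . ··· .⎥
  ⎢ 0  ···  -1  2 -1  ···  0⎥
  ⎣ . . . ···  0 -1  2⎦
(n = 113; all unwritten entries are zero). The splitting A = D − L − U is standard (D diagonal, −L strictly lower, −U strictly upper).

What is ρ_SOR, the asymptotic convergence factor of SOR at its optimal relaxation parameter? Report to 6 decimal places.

ρ_SOR = 0.946369

ρ_J = max_k |cos(kπ/114)| = cos(π/114) = 0.999620
√(1−ρ_J²) = |sin(π/114)| = 0.0275543
Then 2/(1+√(1−ρ_J²)) = 2/(1+0.0275543); ω* = 2/1.0275543 = 1.946369.
ρ(B_{ω*}) = ω*−1 = 0.946369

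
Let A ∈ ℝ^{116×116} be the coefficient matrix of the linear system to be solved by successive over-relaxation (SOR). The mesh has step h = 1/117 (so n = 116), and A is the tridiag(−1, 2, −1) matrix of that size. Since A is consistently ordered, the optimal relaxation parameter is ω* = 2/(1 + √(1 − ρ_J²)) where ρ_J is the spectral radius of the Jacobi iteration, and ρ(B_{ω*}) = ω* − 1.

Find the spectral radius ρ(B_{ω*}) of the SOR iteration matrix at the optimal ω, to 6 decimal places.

ρ_J = max_k |cos(kπ/117)| = cos(π/117) = 0.999640
root = sin(π/117) = 0.0268480  (since 1−cos² = sin²).
ω* = 2 / (1 + 0.0268480) = 2 / 1.0268480 ≈ 1.947708.
Hence ρ(B_{ω*}) = 1.947708 − 1 = 0.947708.

ρ_SOR = 0.947708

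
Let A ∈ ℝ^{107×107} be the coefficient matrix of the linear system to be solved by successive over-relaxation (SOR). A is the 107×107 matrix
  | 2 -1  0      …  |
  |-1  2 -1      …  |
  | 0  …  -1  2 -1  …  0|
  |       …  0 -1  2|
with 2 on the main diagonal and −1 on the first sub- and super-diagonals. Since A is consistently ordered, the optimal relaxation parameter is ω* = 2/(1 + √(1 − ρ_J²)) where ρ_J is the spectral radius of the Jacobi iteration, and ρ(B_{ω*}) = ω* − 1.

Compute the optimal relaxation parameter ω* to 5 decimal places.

ρ_J = max_k |cos(kπ/108)| = cos(π/108) = 0.99958
√(1−ρ_J²) = |sin(π/108)| = 0.029085
ω* = 2/(1+0.029085) = 1.94347
[ρ_SOR] ω* − 1 = 0.94347.

ω* = 1.94347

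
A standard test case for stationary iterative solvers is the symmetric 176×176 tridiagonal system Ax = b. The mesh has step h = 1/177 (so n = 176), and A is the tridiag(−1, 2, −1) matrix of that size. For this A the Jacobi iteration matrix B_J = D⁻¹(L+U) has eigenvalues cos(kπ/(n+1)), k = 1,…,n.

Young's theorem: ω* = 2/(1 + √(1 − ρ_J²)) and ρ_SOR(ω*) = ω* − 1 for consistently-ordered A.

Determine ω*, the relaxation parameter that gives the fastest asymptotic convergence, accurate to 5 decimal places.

spectrum of D⁻¹(L+U) = {cos(kπ/177) : 1≤k≤176}; ρ_J = cos(π/177) = 0.99984.
root = sin(π/177) = 0.017748  (since 1−cos² = sin²).
Then 2/(1+√(1−ρ_J²)) = 2/(1+0.017748); ω* = 2/1.017748 = 1.96512.
Hence ρ(B_{ω*}) = 1.96512 − 1 = 0.96512.

ω* = 1.96512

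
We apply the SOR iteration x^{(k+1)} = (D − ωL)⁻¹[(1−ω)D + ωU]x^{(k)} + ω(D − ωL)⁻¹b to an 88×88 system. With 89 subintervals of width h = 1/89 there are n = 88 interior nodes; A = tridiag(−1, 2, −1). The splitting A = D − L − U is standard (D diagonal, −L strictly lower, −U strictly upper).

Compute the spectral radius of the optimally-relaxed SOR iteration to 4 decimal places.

ρ_SOR = 0.9318

ρ_J = max_k |cos(kπ/89)| = cos(π/89) = 0.9994
√(1−ρ_J²) simplifies to sin(π/89) = 0.03529.
ω* = 2 / (1 + 0.03529) = 2 / 1.03529 ≈ 1.9318.
ρ(B_{ω*}) = ω*−1 = 0.9318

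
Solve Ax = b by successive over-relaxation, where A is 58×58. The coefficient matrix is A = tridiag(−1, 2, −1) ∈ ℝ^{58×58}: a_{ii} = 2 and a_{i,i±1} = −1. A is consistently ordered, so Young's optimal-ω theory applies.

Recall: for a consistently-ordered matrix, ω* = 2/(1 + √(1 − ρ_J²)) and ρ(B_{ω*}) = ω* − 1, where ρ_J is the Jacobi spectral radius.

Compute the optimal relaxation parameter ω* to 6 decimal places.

½·tridiag(1,0,1) at n=58: λ_k = cos(kπ/59); max |λ| at k=1 ⇒ ρ_J = cos(π/59) ≈ 0.998583.
√(1−ρ_J²) = |sin(π/59)| = 0.0532222
[ω*] 2 ÷ (1 + 0.0532222) = 2 ÷ 1.0532222 = 1.898935.
At ω = 1.898935 every |λ(B_ω)| = ω−1, so ρ_SOR = 0.898935.

ω* = 1.898935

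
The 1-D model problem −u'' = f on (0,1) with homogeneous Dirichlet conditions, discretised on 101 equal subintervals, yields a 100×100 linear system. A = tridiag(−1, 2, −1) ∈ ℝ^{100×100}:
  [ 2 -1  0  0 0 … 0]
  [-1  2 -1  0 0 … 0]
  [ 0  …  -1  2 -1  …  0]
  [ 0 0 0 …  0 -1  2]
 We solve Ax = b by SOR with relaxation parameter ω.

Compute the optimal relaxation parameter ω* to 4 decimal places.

[ρ_J] n=100: ρ(B_J) = cos(π/(n+1)) = cos(π/101) = 0.9995.
√(1−ρ_J²) = |sin(π/101)| = 0.03110
ω* = 2/(1+0.03110) = 1.9397
ρ(B_{ω*}) = ω*−1 = 0.9397

ω* = 1.9397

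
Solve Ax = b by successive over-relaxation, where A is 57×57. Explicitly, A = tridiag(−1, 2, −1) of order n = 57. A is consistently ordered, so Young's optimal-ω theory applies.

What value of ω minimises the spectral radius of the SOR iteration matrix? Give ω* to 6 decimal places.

ω* = 1.897283

spectrum of D⁻¹(L+U) = {cos(kπ/58) : 1≤k≤57}; ρ_J = cos(π/58) = 0.998533.
√(1 − cos²(π/58)) = sin(π/58) ≈ 0.0541389.
[ω*] 2 ÷ (1 + 0.0541389) = 2 ÷ 1.0541389 = 1.897283.
ρ(B_{ω*}) = ω*−1 = 0.897283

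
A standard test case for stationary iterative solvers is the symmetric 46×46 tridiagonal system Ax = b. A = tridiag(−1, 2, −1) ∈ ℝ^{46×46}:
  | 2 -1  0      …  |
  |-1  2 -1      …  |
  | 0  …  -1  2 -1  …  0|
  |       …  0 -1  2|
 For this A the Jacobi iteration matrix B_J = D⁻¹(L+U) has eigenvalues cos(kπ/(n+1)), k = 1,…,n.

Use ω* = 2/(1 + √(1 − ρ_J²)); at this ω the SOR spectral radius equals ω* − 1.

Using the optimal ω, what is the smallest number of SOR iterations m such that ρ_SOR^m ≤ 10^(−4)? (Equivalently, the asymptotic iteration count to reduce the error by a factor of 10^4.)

spectrum of D⁻¹(L+U) = {cos(kπ/47) : 1≤k≤46}; ρ_J = cos(π/47) = 0.9977669.
√(1−ρ_J²) simplifies to sin(π/47) = 0.0667926.
Young: ω* = 2/(1+√(1−ρ_J²)) = 2/(1+0.0667926) = 2/1.0667926 = 1.8747787.
Hence ρ(B_{ω*}) = 1.8747787 − 1 = 0.8747787.
(0.8747787)^m ≤ 10^{−4}  ⇒  m·ln(0.8747787) ≤ −4·ln10  ⇒  m ≥ 68.845  ⇒  m = 69

m = 69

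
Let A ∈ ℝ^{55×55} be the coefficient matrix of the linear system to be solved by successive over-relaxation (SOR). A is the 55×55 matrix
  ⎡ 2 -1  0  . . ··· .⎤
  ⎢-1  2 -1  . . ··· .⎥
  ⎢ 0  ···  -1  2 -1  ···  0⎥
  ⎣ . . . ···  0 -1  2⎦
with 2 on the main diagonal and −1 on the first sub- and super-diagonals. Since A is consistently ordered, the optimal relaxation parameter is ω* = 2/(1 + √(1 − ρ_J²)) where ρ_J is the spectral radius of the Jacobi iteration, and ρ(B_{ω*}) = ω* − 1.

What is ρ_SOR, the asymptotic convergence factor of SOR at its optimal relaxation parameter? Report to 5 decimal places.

ρ_J = max_k |cos(kπ/56)| = cos(π/56) = 0.99843
√(1−ρ_J²) simplifies to sin(π/56) = 0.056070.
ω* = 2/(1+0.056070) = 1.89381
ρ(B_{ω*}) = ω*−1 = 0.89381

ρ_SOR = 0.89381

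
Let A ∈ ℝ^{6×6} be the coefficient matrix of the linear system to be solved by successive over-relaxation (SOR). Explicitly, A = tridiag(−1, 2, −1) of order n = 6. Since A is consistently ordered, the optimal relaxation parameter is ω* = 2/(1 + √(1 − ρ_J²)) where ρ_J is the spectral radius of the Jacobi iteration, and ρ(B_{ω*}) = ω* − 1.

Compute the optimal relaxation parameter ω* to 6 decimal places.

ω* = 1.394813

[ρ_J] n=6: ρ(B_J) = cos(π/(n+1)) = cos(π/7) = 0.900969.
√(1−ρ_J²) simplifies to sin(π/7) = 0.4338837.
ω* = 2 / (1 + 0.4338837) = 2 / 1.4338837 ≈ 1.394813.
At ω = 1.394813 every |λ(B_ω)| = ω−1, so ρ_SOR = 0.394813.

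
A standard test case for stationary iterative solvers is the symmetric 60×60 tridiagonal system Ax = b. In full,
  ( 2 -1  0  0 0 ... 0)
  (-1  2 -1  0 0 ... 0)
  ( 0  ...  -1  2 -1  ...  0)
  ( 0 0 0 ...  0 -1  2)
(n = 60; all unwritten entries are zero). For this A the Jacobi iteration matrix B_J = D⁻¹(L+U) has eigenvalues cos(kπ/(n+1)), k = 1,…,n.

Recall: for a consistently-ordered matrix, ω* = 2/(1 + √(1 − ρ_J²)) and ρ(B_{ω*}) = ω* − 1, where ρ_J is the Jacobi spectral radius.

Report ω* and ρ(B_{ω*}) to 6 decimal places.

ω* = 1.902083, ρ_SOR = 0.902083

ρ_J = max_k |cos(kπ/61)| = cos(π/61) = 0.998674
√(1−ρ_J²) simplifies to sin(π/61) = 0.0514788.
Young: ω* = 2/(1+√(1−ρ_J²)) = 2/(1+0.0514788) = 2/1.0514788 = 1.902083.
ρ_SOR = ω* − 1 = 1.902083 − 1 = 0.902083.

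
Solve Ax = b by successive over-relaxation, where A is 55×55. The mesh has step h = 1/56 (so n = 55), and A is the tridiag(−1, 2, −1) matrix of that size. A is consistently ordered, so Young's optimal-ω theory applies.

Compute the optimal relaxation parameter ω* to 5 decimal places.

With n=55, ρ(Jacobi) = cos(π/56) = 0.99843.
√(1−ρ_J²) simplifies to sin(π/56) = 0.056070.
[ω*] 2 ÷ (1 + 0.056070) = 2 ÷ 1.056070 = 1.89381.
ρ_SOR = ω* − 1 ≈ 0.89381.

ω* = 1.89381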